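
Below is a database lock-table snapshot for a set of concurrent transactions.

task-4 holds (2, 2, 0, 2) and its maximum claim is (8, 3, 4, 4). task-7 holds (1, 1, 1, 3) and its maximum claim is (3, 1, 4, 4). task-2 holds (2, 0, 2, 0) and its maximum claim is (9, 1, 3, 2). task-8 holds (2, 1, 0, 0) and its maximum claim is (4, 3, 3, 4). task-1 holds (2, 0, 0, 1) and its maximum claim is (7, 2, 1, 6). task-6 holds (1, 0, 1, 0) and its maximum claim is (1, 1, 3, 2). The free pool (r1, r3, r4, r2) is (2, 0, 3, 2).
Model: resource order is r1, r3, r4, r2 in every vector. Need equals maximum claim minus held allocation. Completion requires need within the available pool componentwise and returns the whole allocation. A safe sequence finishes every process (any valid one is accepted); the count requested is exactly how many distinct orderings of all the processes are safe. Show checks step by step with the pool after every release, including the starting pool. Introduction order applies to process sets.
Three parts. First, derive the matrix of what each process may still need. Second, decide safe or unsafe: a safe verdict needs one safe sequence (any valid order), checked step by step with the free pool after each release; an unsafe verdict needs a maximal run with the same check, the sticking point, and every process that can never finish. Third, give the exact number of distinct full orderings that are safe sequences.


(1) Outstanding need per process (order r1, r3, r4, r2):
  task-4: (6, 1, 4, 2)
  task-7: (2, 0, 3, 1)
  task-2: (7, 1, 1, 2)
  task-8: (2, 2, 3, 4)
  task-1: (5, 2, 1, 5)
  task-6: (0, 1, 2, 2)
(2) UNSAFE — no complete ordering exists.
Key observation: after task-7, task-6 the pool peaks at (4, 1, 5, 5), and each blocked process is short somewhere: task-4 on r1; task-2 on r1; task-8 on r3; task-1 on r1, r3.
The run task-7, task-6 cannot be extended any further. Walking it through:
  pool = (2, 0, 3, 2)
  run task-7 (needs (2, 0, 3, 1), free (2, 0, 3, 2)); after release of (1, 1, 1, 3) the pool is (3, 1, 4, 5)
  run task-6 (needs (0, 1, 2, 2), free (3, 1, 4, 5)); after release of (1, 0, 1, 0) the pool is (4, 1, 5, 5)
  blocked: task-4 wants (6, 1, 4, 2), pool (4, 1, 5, 5) — not enough r1
  blocked: task-2 wants (7, 1, 1, 2), pool (4, 1, 5, 5) — not enough r1
  blocked: task-8 wants (2, 2, 3, 4), pool (4, 1, 5, 5) — not enough r3
  blocked: task-1 wants (5, 2, 1, 5), pool (4, 1, 5, 5) — not enough r1 and r3
Never able to finish: task-4, task-2, task-8 and task-1.
(3) Exactly 0 of the possible complete orderings are safe sequences.


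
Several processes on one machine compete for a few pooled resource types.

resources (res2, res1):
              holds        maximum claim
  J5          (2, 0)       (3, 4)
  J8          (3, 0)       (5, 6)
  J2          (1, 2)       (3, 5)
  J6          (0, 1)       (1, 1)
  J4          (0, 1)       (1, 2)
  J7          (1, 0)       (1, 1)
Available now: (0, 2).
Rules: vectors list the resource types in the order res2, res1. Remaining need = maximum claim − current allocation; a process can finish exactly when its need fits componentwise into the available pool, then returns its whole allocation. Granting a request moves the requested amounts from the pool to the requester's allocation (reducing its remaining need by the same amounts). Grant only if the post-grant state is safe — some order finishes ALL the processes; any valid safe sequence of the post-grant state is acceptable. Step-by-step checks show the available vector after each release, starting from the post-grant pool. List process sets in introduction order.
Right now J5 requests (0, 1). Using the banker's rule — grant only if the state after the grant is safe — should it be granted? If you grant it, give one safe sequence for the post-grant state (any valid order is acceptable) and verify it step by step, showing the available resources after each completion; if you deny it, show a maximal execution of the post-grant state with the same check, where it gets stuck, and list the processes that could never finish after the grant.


GRANT: granting preserves safety; a valid post-grant sequence is J7, J6, J4, J5, J2, J8.
Key observation: the grant leaves (0, 1) free — enough for J7, whose release restarts the cascade.
Check on the post-grant state, step by step:
  pool = (0, 1)
  run J7 (needs (0, 1), free (0, 1)); after release of (1, 0) the pool is (1, 1)
  run J6 (needs (1, 0), free (1, 1)); after release of (0, 1) the pool is (1, 2)
  run J4 (needs (1, 1), free (1, 2)); after release of (0, 1) the pool is (1, 3)
  run J5 (needs (1, 3), free (1, 3)); after release of (2, 1) the pool is (3, 4)
  run J2 (needs (2, 3), free (3, 4)); after release of (1, 2) the pool is (4, 6)
  run J8 (needs (2, 6), free (4, 6)); after release of (3, 0) the pool is (7, 6)


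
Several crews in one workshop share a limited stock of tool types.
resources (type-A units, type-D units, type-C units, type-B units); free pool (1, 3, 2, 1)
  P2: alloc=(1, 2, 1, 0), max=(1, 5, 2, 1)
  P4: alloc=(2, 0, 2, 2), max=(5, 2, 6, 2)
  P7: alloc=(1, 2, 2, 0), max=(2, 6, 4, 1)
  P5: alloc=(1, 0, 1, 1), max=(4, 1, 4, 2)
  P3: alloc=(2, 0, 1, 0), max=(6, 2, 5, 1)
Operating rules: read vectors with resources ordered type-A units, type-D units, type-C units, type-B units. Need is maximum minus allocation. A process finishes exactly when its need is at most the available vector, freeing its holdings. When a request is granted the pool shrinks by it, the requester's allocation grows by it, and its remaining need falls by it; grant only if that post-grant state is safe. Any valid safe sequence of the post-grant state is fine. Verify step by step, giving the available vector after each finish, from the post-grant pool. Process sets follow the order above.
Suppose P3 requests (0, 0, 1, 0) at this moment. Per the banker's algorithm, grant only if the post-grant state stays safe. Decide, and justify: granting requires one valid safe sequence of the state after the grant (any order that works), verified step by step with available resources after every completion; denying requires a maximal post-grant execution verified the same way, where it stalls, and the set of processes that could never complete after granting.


GRANT: granting preserves safety; a valid post-grant sequence is P2, P7, P4, P3, P5.
Key observation: after the grant the pool drops to (1, 3, 1, 1), which still lets P2 finish first and unwind the rest.
Check on the post-grant state, step by step:
  pool = (1, 3, 1, 1)
  P2: need (0, 3, 1, 1) fits (1, 3, 1, 1); releases (1, 2, 1, 0), pool now (2, 5, 2, 1)
  P7: need (1, 4, 2, 1) fits (2, 5, 2, 1); releases (1, 2, 2, 0), pool now (3, 7, 4, 1)
  P4: need (3, 2, 4, 0) fits (3, 7, 4, 1); releases (2, 0, 2, 2), pool now (5, 7, 6, 3)
  P3: need (4, 2, 3, 1) fits (5, 7, 6, 3); releases (2, 0, 2, 0), pool now (7, 7, 8, 3)
  P5: need (3, 1, 3, 1) fits (7, 7, 8, 3); releases (1, 0, 1, 1), pool now (8, 7, 9, 4)


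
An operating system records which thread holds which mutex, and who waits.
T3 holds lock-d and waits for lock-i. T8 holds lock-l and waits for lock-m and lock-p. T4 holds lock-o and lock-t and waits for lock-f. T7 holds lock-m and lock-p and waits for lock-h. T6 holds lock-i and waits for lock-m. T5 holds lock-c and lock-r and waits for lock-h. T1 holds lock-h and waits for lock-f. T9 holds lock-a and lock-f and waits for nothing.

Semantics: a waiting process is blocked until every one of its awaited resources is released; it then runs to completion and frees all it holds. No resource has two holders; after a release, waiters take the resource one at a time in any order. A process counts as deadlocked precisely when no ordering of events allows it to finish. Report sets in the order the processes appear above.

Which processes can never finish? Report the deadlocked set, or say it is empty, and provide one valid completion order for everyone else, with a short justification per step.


The deadlocked set is empty.
Key observation: the waits form no ring: some process can always run, and its releases unblock the others one by one.
One completion order for the rest: T9, T1, T7, T6, T5, T3, T4, T8.
Verifying each step:
  run T9 (it waits on nothing); releases lock-a and lock-f
  T1: everything it awaited (lock-f) is free; runs, freeing lock-h
  T7: everything it awaited (lock-h) is free; runs, freeing lock-m and lock-p
  T6: everything it awaited (lock-m) is free; runs, freeing lock-i
  T5: everything it awaited (lock-h) is free; runs, freeing lock-c and lock-r
  T3: everything it awaited (lock-i) is free; runs, freeing lock-d
  T4: everything it awaited (lock-f) is free; runs, freeing lock-o and lock-t
  T8: everything it awaited (lock-m and lock-p) is free; runs, freeing lock-l


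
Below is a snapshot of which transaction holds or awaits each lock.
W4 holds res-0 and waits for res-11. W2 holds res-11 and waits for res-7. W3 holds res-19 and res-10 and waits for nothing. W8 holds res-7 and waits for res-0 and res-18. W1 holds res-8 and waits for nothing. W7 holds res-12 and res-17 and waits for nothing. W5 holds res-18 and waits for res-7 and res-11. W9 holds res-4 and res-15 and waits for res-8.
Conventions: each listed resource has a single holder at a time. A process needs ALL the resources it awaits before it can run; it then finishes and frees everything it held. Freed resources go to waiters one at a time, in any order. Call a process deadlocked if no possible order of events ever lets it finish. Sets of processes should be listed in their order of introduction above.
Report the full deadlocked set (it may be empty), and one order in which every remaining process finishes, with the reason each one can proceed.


Deadlocked set: W4, W2, W8 and W5.
Key observation: along W4 -> W2 -> W8 -> W4, each member waits on what the next one holds — a deadlock; W5 is caught in further circular waits.
One completion order for the rest: W7, W3, W1, W9.
Step-by-step check:
  run W7 (it waits on nothing); releases res-12 and res-17
  run W3 (it waits on nothing); releases res-19 and res-10
  run W1 (it waits on nothing); releases res-8
  run W9 (all its waits — res-8 — are resolved); releases res-4 and res-15


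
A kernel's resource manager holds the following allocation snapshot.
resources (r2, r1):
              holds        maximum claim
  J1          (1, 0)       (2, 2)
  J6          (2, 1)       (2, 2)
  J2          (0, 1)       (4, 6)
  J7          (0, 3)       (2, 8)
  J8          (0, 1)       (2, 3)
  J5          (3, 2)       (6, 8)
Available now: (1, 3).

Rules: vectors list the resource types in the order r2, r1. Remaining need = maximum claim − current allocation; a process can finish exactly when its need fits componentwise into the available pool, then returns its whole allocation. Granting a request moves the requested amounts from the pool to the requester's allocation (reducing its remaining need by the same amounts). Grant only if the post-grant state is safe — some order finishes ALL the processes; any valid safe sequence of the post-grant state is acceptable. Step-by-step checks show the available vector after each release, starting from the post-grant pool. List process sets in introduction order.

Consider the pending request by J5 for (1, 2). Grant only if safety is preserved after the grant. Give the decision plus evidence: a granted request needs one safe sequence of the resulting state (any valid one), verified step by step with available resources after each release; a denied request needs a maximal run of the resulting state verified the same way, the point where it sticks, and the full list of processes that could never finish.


DENY. Granting would leave the state unsafe.
Key observation: after J6, J1, J8 complete, (3, 3) is the best the pool ever gets, yet each leftover process wants more r1.
Pretend the grant happened; the run J6, J1, J8 goes as far as possible. Walking it through:
  pool = (0, 1)
  J6: need (0, 1) fits (0, 1); releases (2, 1), pool now (2, 2)
  J1: need (1, 2) fits (2, 2); releases (1, 0), pool now (3, 2)
  J8: need (2, 2) fits (3, 2); releases (0, 1), pool now (3, 3)
  J2 cannot run: need (4, 5) vs free (3, 3) (insufficient r2 and r1)
  J7 cannot run: need (2, 5) vs free (3, 3) (insufficient r1)
  J5 cannot run: need (2, 4) vs free (3, 3) (insufficient r1)
Had the request been granted, J2, J7 and J5 could never finish.


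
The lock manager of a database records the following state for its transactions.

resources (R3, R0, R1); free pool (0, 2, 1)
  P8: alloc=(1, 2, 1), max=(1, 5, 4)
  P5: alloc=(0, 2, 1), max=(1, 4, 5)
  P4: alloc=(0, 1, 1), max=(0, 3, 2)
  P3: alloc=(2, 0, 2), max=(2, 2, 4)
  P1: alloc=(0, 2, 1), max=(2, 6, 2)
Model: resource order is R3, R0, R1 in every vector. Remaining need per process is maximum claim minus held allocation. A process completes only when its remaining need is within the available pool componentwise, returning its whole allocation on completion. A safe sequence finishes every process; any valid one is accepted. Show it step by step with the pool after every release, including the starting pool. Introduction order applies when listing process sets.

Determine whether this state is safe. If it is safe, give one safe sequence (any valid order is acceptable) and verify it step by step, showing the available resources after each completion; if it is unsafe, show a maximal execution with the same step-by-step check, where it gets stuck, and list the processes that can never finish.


The state is SAFE; one workable sequence: P4, P3, P5, P1, P8.
Key observation: the order's first zero-slack moment is P4 ((0, 2, 1) needed, (0, 2, 1) free — a requested resource with nothing to spare).
Verifying each step:
  pool = (0, 2, 1)
  P4: need (0, 2, 1) fits (0, 2, 1); releases (0, 1, 1), pool now (0, 3, 2)
  P3: need (0, 2, 2) fits (0, 3, 2); releases (2, 0, 2), pool now (2, 3, 4)
  P5: need (1, 2, 4) fits (2, 3, 4); releases (0, 2, 1), pool now (2, 5, 5)
  P1: need (2, 4, 1) fits (2, 5, 5); releases (0, 2, 1), pool now (2, 7, 6)
  P8: need (0, 3, 3) fits (2, 7, 6); releases (1, 2, 1), pool now (3, 9, 7)


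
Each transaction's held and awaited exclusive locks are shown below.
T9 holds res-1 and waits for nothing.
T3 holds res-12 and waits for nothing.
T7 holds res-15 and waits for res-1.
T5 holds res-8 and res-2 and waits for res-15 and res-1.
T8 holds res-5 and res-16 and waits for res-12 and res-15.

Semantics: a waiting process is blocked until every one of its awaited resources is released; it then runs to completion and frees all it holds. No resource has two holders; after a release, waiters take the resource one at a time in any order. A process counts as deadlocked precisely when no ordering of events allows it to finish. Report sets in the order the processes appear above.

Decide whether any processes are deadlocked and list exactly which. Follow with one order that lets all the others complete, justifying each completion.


Nothing here is deadlocked.
Key observation: no waiting chain loops back on itself — every chain ends at a process that waits on nothing, so everyone eventually runs.
A valid finishing order for the others: T9, T7, T3, T8, T5.
Check, step by step:
  run T9 (it waits on nothing); releases res-1
  T7: everything it awaited (res-1) is free; runs, freeing res-15
  run T3 (it waits on nothing); releases res-12
  T8: everything it awaited (res-12 and res-15) is free; runs, freeing res-5 and res-16
  T5: everything it awaited (res-15 and res-1) is free; runs, freeing res-8 and res-2


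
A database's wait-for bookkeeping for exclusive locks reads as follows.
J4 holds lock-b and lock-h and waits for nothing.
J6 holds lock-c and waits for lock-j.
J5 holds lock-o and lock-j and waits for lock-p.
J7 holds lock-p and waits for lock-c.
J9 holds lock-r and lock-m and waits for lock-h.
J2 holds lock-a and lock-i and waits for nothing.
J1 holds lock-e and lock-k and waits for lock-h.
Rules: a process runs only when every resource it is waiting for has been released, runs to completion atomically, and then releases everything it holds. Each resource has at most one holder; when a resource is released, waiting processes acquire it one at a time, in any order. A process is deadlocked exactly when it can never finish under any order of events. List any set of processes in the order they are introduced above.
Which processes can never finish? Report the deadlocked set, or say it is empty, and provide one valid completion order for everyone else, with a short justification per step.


Deadlocked: J6, J5 and J7.
Key observation: nobody on the ring J6 -> J5 -> J7 -> J6 can start until another member finishes, which never happens; no other process is dragged down with it.
The rest can finish in the order J4, J1, J9, J2.
Step-by-step check:
  J4 waits on nothing -> runs at once and releases lock-b and lock-h
  run J1 (all its waits — lock-h — are resolved); releases lock-e and lock-k
  run J9 (all its waits — lock-h — are resolved); releases lock-r and lock-m
  J2 waits on nothing -> runs at once and releases lock-a and lock-i


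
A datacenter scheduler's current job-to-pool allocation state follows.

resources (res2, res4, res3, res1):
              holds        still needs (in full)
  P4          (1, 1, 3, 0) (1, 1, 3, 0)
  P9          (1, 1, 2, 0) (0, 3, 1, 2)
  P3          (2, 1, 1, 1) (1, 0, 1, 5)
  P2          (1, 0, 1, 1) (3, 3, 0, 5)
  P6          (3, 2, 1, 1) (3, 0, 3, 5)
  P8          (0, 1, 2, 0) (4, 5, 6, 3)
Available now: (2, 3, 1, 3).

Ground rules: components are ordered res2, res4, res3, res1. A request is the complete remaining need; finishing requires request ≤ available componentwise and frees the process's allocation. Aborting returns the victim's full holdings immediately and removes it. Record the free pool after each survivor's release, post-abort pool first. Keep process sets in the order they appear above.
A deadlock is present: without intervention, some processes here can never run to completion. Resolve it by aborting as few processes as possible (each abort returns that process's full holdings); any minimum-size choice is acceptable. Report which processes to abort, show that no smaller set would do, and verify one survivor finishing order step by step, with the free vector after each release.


The answer: abort P3 and P6.
Key observation: aborting P3 and P6 returns (5, 3, 2, 2), and P2 — hopeless before — runs at step 2 with the returned capacity in the pool.
Why nothing smaller works — every single abort fails: P4 alone leaves P3 blocked (short on res1); P9 alone leaves P3 blocked (short on res1); P3 alone leaves P2 blocked (short on res1); P2 alone leaves P3 blocked (short on res1); P6 alone leaves P3 blocked (short on res1); P8 alone leaves P3 blocked (short on res1).
The survivors complete as P9, P2, P4, P8. Walking it through (starting from the post-abort pool):
  pool = (7, 6, 3, 5)
  P9: need (0, 3, 1, 2) fits (7, 6, 3, 5); releases (1, 1, 2, 0), pool now (8, 7, 5, 5)
  P2: need (3, 3, 0, 5) fits (8, 7, 5, 5); releases (1, 0, 1, 1), pool now (9, 7, 6, 6)
  P4: need (1, 1, 3, 0) fits (9, 7, 6, 6); releases (1, 1, 3, 0), pool now (10, 8, 9, 6)
  P8: need (4, 5, 6, 3) fits (10, 8, 9, 6); releases (0, 1, 2, 0), pool now (10, 9, 11, 6)


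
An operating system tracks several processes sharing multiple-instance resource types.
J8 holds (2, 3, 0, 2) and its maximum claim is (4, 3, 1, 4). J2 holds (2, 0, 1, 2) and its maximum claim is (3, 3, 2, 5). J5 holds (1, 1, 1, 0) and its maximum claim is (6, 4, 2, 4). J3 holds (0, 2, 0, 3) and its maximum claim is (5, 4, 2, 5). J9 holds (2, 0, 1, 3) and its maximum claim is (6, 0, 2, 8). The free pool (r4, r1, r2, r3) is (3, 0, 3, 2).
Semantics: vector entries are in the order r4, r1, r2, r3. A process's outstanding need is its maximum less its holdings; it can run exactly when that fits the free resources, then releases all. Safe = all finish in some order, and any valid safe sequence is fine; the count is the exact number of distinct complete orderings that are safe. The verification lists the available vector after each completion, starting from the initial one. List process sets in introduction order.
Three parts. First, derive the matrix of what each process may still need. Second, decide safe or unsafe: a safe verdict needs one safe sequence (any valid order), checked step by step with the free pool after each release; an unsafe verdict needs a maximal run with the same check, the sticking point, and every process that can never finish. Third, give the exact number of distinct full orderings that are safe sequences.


(1) Remaining need (order r4, r1, r2, r3):
  J8: (2, 0, 1, 2)
  J2: (1, 3, 1, 3)
  J5: (5, 3, 1, 4)
  J3: (5, 2, 2, 2)
  J9: (4, 0, 1, 5)
(2) SAFE. One safe sequence: J8, J2, J9, J3, J5.
Key observation: J8 marks the first exact bind of the order: its need (2, 0, 1, 2) fits the free (3, 0, 3, 2) with zero slack on a requested resource.
Check, step by step:
  pool = (3, 0, 3, 2)
  J8: need (2, 0, 1, 2) fits (3, 0, 3, 2); releases (2, 3, 0, 2), pool now (5, 3, 3, 4)
  J2: need (1, 3, 1, 3) fits (5, 3, 3, 4); releases (2, 0, 1, 2), pool now (7, 3, 4, 6)
  J9: need (4, 0, 1, 5) fits (7, 3, 4, 6); releases (2, 0, 1, 3), pool now (9, 3, 5, 9)
  J3: need (5, 2, 2, 2) fits (9, 3, 5, 9); releases (0, 2, 0, 3), pool now (9, 5, 5, 12)
  J5: need (5, 3, 1, 4) fits (9, 5, 5, 12); releases (1, 1, 1, 0), pool now (10, 6, 6, 12)
(3) Exactly 16 of the possible complete orderings are safe sequences.


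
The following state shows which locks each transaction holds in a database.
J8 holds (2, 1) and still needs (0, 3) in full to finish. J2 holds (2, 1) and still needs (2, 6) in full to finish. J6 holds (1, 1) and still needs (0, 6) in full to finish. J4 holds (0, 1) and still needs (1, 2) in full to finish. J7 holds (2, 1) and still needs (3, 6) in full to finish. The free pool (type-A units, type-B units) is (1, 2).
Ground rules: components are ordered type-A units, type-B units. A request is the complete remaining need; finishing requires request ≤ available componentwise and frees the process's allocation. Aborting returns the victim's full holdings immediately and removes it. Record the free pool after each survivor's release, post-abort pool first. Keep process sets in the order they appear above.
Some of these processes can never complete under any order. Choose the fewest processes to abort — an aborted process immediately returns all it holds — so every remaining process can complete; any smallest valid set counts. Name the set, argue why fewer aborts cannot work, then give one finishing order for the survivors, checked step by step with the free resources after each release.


Minimum abort set: J2 and J7.
Key observation: aborting J2 and J7 returns (4, 2), and J6 — hopeless before — runs at step 3 with the returned capacity in the pool.
No one abort is enough; case by case: J8 alone leaves J2 blocked (short on type-B units); J2 alone leaves J6 blocked (short on type-B units); J6 alone leaves J2 blocked (short on type-B units); J4 alone leaves J2 blocked (short on type-B units); J7 alone leaves J2 blocked (short on type-B units).
The survivors complete as J8, J4, J6. Check, step by step (starting from the post-abort pool):
  pool = (5, 4)
  J8: need (0, 3) fits (5, 4); releases (2, 1), pool now (7, 5)
  J4: need (1, 2) fits (7, 5); releases (0, 1), pool now (7, 6)
  J6: need (0, 6) fits (7, 6); releases (1, 1), pool now (8, 7)


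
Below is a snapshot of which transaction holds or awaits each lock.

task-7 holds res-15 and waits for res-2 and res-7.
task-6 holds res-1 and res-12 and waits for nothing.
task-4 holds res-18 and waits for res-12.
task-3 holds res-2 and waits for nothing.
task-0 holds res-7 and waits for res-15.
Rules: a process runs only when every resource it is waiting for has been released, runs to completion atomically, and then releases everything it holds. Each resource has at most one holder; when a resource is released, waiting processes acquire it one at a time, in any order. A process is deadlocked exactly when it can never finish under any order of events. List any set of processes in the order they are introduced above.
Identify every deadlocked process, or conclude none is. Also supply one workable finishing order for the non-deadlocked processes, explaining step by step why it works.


Deadlocked set: task-7 and task-0.
Key observation: the knot is the closed ring of waits task-7 -> task-0 -> task-7; no other process is dragged down with it.
The rest can finish in the order task-3, task-6, task-4.
Step-by-step check:
  task-3 waits on nothing -> runs at once and releases res-2
  task-6 waits on nothing -> runs at once and releases res-1 and res-12
  task-4 waits on res-12 — all released -> runs and releases res-18


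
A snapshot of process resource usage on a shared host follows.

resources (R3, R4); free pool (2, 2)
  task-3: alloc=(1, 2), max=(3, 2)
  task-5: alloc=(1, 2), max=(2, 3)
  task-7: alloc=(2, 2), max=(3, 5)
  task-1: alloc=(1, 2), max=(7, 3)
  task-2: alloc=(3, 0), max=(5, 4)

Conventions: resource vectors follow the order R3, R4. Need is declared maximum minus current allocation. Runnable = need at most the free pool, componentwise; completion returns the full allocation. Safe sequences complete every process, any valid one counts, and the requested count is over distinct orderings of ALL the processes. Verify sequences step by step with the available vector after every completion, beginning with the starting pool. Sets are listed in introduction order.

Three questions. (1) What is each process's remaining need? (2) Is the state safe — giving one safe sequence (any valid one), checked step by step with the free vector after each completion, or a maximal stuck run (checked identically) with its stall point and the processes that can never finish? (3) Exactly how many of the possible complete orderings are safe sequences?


(1) Need matrix, components ordered R3, R4:
  task-3: (2, 0)
  task-5: (1, 1)
  task-7: (1, 3)
  task-1: (6, 1)
  task-2: (2, 4)
(2) SAFE — a valid safe sequence is task-5, task-3, task-7, task-1, task-2.
Key observation: reading the order forward, task-1 is the first process whose need (6, 1) meets the free pool (6, 8) exactly on a resource it requests.
Walking it through:
  pool = (2, 2)
  run task-5 (needs (1, 1), free (2, 2)); after release of (1, 2) the pool is (3, 4)
  run task-3 (needs (2, 0), free (3, 4)); after release of (1, 2) the pool is (4, 6)
  run task-7 (needs (1, 3), free (4, 6)); after release of (2, 2) the pool is (6, 8)
  run task-1 (needs (6, 1), free (6, 8)); after release of (1, 2) the pool is (7, 10)
  run task-2 (needs (2, 4), free (7, 10)); after release of (3, 0) the pool is (10, 10)
(3) Precisely 28 of the possible complete orderings are safe sequences.


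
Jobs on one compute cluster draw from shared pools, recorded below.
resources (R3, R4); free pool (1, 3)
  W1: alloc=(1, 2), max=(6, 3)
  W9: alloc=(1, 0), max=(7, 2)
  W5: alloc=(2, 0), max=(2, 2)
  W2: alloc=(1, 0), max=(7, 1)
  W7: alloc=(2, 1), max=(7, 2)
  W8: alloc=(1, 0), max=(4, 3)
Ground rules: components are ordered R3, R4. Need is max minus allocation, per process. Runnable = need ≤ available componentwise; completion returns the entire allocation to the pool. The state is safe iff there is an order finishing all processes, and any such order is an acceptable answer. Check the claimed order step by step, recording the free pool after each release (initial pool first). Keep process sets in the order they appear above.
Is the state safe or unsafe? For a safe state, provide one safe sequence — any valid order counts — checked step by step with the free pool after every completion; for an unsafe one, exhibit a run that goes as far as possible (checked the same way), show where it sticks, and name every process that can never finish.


UNSAFE — no complete ordering exists.
Key observation: R3 is the bottleneck — with W5, W8 done the pool holds (4, 3), short of every remaining need.
A maximal execution: W5, W8 — then nothing else fits. Walking it through:
  pool = (1, 3)
  W5: need (0, 2) fits (1, 3); releases (2, 0), pool now (3, 3)
  W8: need (3, 3) fits (3, 3); releases (1, 0), pool now (4, 3)
  W1 cannot run: need (5, 1) vs free (4, 3) (insufficient R3)
  W9 cannot run: need (6, 2) vs free (4, 3) (insufficient R3)
  W2 cannot run: need (6, 1) vs free (4, 3) (insufficient R3)
  W7 cannot run: need (5, 1) vs free (4, 3) (insufficient R3)
Never able to finish: W1, W9, W2 and W7.


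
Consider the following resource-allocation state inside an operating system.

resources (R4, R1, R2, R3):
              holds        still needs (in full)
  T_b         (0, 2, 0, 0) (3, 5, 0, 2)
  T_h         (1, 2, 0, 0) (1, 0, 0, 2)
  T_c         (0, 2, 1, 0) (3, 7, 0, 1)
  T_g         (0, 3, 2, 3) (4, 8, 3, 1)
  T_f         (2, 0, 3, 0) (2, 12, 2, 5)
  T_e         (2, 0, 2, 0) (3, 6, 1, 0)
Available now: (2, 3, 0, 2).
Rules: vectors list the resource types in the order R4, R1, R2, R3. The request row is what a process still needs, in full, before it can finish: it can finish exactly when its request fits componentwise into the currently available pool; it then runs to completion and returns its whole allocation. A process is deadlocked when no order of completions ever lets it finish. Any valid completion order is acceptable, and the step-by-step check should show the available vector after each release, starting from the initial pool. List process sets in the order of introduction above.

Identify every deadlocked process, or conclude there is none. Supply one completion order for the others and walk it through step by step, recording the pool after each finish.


The deadlocked set is empty.
Key observation: T_h fits the free pool immediately, and its release cascades until everyone finishes.
A valid finishing order for the others: T_h, T_b, T_c, T_e, T_g, T_f. Verifying each step:
  pool = (2, 3, 0, 2)
  T_h needs (1, 0, 0, 2) <= (2, 3, 0, 2) -> finishes; pool += (1, 2, 0, 0) = (3, 5, 0, 2)
  T_b needs (3, 5, 0, 2) <= (3, 5, 0, 2) -> finishes; pool += (0, 2, 0, 0) = (3, 7, 0, 2)
  T_c needs (3, 7, 0, 1) <= (3, 7, 0, 2) -> finishes; pool += (0, 2, 1, 0) = (3, 9, 1, 2)
  T_e needs (3, 6, 1, 0) <= (3, 9, 1, 2) -> finishes; pool += (2, 0, 2, 0) = (5, 9, 3, 2)
  T_g needs (4, 8, 3, 1) <= (5, 9, 3, 2) -> finishes; pool += (0, 3, 2, 3) = (5, 12, 5, 5)
  T_f needs (2, 12, 2, 5) <= (5, 12, 5, 5) -> finishes; pool += (2, 0, 3, 0) = (7, 12, 8, 5)


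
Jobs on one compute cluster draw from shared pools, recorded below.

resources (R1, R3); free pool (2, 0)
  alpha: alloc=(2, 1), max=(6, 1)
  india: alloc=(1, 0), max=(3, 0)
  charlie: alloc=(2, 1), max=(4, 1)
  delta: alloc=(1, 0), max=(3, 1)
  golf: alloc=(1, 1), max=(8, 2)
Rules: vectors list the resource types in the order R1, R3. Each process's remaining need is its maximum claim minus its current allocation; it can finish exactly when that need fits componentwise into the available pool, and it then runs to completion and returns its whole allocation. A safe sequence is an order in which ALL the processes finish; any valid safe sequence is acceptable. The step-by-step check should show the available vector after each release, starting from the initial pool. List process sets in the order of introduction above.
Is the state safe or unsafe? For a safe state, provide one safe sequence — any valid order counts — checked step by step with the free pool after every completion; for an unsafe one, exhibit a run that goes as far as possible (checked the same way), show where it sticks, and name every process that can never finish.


The state is SAFE; one workable sequence: india, charlie, alpha, golf, delta.
Key observation: india is the earliest step where a requested resource binds exactly: need (2, 0), pool (2, 0) at its turn.
Walking it through:
  pool = (2, 0)
  india: need (2, 0) fits (2, 0); releases (1, 0), pool now (3, 0)
  charlie: need (2, 0) fits (3, 0); releases (2, 1), pool now (5, 1)
  alpha: need (4, 0) fits (5, 1); releases (2, 1), pool now (7, 2)
  golf: need (7, 1) fits (7, 2); releases (1, 1), pool now (8, 3)
  delta: need (2, 1) fits (8, 3); releases (1, 0), pool now (9, 3)


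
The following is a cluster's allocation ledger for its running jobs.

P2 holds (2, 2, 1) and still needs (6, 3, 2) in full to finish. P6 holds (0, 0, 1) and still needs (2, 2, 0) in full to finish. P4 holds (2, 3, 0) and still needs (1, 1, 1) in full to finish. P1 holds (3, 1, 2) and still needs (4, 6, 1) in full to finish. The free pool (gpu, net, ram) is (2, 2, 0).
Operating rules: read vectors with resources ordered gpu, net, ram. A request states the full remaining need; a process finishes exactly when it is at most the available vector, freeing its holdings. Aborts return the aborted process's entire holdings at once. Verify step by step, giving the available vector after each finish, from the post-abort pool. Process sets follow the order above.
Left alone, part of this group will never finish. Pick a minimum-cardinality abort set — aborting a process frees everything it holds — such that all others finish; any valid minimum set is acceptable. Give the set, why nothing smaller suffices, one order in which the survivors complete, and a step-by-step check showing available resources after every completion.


The answer: abort P2.
Key observation: no ordering could ever have run P1 before the abort of P2; with (2, 2, 1) back in the pool it fits at step 3.
No smaller set exists: with zero aborts the deadlock remains.
Survivors finish in the order: P4, P6, P1. Check, step by step (pool after the aborts first):
  pool = (4, 4, 1)
  P4 needs (1, 1, 1) <= (4, 4, 1) -> finishes; pool += (2, 3, 0) = (6, 7, 1)
  P6 needs (2, 2, 0) <= (6, 7, 1) -> finishes; pool += (0, 0, 1) = (6, 7, 2)
  P1 needs (4, 6, 1) <= (6, 7, 2) -> finishes; pool += (3, 1, 2) = (9, 8, 4)


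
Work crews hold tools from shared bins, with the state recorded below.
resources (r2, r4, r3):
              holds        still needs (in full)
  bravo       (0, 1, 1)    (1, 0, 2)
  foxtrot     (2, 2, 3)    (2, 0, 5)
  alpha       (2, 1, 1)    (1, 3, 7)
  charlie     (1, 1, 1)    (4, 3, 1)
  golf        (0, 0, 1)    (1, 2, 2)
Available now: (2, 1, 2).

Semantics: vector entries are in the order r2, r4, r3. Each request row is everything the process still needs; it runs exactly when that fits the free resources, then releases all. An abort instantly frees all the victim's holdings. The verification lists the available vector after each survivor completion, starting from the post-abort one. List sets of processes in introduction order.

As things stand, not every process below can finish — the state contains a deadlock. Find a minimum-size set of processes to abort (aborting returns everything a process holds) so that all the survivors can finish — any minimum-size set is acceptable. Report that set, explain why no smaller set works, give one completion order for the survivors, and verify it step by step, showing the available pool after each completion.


The answer: abort charlie.
Key observation: foxtrot was stuck for good until charlie gave back (1, 1, 1); in the order shown it finishes at step 3.
No smaller set exists: with zero aborts the deadlock remains.
One survivor order: golf, bravo, foxtrot, alpha. Check, step by step (post-abort pool first):
  pool = (3, 2, 3)
  golf: need (1, 2, 2) fits (3, 2, 3); releases (0, 0, 1), pool now (3, 2, 4)
  bravo: need (1, 0, 2) fits (3, 2, 4); releases (0, 1, 1), pool now (3, 3, 5)
  foxtrot: need (2, 0, 5) fits (3, 3, 5); releases (2, 2, 3), pool now (5, 5, 8)
  alpha: need (1, 3, 7) fits (5, 5, 8); releases (2, 1, 1), pool now (7, 6, 9)


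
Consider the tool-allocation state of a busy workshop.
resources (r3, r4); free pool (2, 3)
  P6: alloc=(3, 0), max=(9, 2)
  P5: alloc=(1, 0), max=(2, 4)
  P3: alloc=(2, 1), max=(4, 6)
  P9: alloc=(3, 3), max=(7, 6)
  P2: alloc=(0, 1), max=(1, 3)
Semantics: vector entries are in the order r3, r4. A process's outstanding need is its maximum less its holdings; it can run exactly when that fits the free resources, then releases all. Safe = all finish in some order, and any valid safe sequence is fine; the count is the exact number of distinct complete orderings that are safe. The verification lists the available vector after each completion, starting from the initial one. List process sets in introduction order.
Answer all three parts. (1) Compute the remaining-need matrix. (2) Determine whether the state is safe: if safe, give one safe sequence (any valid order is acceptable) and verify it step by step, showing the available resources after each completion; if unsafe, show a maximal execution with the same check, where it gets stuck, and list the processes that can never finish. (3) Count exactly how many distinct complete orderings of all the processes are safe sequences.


(1) Remaining need (order r3, r4):
  P6: (6, 2)
  P5: (1, 4)
  P3: (2, 5)
  P9: (4, 3)
  P2: (1, 2)
(2) UNSAFE.
Key observation: after P2, P5 the pool peaks at (3, 4), and each blocked process is short somewhere: P6 on r3; P3 on r4; P9 on r3.
A maximal execution: P2, P5 — then nothing else fits. Verifying each step:
  pool = (2, 3)
  P2 needs (1, 2) <= (2, 3) -> finishes; pool += (0, 1) = (2, 4)
  P5 needs (1, 4) <= (2, 4) -> finishes; pool += (1, 0) = (3, 4)
  P6 still needs (6, 2) but only (3, 4) is free — short on r3
  P3 still needs (2, 5) but only (3, 4) is free — short on r4
  P9 still needs (4, 3) but only (3, 4) is free — short on r3
Never able to finish: P6, P3 and P9.
(3) Exactly 0 of the possible complete orderings are safe sequences.


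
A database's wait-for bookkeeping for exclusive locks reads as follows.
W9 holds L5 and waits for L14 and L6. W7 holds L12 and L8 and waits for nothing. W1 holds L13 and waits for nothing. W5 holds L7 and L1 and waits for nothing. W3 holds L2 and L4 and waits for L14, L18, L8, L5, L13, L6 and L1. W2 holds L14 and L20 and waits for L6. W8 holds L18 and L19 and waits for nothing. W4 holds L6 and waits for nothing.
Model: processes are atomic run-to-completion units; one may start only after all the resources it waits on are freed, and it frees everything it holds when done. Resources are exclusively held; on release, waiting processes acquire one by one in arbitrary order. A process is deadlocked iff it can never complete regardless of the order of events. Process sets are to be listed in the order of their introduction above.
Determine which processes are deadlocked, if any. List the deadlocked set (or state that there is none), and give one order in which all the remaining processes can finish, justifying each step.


The deadlocked set is empty.
Key observation: every chain of waits terminates; starting from the processes that wait on nothing, all the rest unlock in turn.
One completion order for the rest: W5, W1, W8, W4, W2, W9, W7, W3.
Walking it through:
  W5: no waits; runs immediately, freeing L7 and L1
  W1: no waits; runs immediately, freeing L13
  W8: no waits; runs immediately, freeing L18 and L19
  W4: no waits; runs immediately, freeing L6
  run W2 (all its waits — L6 — are resolved); releases L14 and L20
  run W9 (all its waits — L14 and L6 — are resolved); releases L5
  W7: no waits; runs immediately, freeing L12 and L8
  run W3 (all its waits — L14, L18, L8, L5, L13, L6 and L1 — are resolved); releases L2 and L4


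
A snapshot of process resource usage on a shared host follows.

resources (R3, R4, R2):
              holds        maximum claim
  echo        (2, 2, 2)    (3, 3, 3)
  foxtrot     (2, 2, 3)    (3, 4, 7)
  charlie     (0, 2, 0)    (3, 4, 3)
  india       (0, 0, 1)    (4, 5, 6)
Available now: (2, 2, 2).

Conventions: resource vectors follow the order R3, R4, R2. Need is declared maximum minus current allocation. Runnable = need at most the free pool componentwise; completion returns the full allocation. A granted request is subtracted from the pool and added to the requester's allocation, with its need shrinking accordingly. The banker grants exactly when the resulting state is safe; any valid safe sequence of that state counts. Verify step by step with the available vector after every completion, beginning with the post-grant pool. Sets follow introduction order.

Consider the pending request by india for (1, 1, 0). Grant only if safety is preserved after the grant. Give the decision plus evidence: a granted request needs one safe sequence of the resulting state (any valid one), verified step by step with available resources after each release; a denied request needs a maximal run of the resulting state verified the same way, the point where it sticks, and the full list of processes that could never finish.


GRANT. The post-grant state is safe; one safe sequence: echo, foxtrot, india, charlie.
Key observation: after the grant the pool drops to (1, 1, 2), which still lets echo finish first and unwind the rest.
Step-by-step check of the post-grant state:
  pool = (1, 1, 2)
  echo: need (1, 1, 1) fits (1, 1, 2); releases (2, 2, 2), pool now (3, 3, 4)
  foxtrot: need (1, 2, 4) fits (3, 3, 4); releases (2, 2, 3), pool now (5, 5, 7)
  india: need (3, 4, 5) fits (5, 5, 7); releases (1, 1, 1), pool now (6, 6, 8)
  charlie: need (3, 2, 3) fits (6, 6, 8); releases (0, 2, 0), pool now (6, 8, 8)
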